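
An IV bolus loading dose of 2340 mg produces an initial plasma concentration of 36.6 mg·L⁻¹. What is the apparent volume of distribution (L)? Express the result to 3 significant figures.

63.9 L

Immediately after an IV bolus, C₀ = Dose / Vd, so Vd = Dose / C₀.
Vd = 2340 / 36.6 = 63.93 L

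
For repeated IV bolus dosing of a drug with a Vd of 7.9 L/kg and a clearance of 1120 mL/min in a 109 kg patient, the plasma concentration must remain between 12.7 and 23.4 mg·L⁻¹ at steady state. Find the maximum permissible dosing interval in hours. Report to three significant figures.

Vd(total) = 109 kg × 7.9 L/kg = 861.1 L
CL = 1120 mL/min = 1120 × 0.06 = 67.20 L/h
k = CL / Vd = 67.20 / 861.1 = 0.07804 h⁻¹
Between IV bolus doses, concentration decays as C = C₀·e^(−kτ), so C_peak/C_trough = e^(kτ).
τ_max = ln(C_peak/C_trough) / k = ln(23.4/12.7) / 0.07804 = 0.6111 / 0.07804 = 7.831 h

7.83 h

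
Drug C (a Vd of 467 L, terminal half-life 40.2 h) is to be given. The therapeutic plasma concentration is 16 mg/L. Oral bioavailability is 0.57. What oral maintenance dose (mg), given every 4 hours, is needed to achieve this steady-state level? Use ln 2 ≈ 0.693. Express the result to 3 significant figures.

CL = ln 2 · Vd / t½ = 0.693 × 467.0 / 40.2 = 8.051 L/h
D = CL × Css × τ / F = 8.051 × 16 × 4 / 0.57 = 904.0 mg

904 mg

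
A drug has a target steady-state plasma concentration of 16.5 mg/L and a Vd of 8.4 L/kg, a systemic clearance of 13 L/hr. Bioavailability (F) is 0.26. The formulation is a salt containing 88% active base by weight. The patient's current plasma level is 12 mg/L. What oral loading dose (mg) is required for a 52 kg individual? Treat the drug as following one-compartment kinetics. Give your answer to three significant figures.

Vd = 8.4 L/kg × 52 kg = 436.8 L
The loading dose fills Vd to the target concentration; clearance is irrelevant here.
Concentration deficit ΔC = 16.5 − 12 = 4.500 mg/L
LD = Vd × ΔC / F / S = 436.8 × 4.500 / 0.26 / 0.88 = 8591 mg

8590 mg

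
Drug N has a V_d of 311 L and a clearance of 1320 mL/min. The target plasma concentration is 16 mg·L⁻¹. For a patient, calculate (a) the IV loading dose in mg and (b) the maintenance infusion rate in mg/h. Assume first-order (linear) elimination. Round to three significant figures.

(a) 4980 mg; (b) 1270 mg/h

Loading: fill Vd to C_target → 311.0 L × 16 mg/L = 4976 mg
Convert clearance: 1320 mL/min × 60 min/h ÷ 1000 mL/L = 79.20 L/h
Maintenance infusion rate = CL × Css = 79.20 × 16 = 1267 mg/h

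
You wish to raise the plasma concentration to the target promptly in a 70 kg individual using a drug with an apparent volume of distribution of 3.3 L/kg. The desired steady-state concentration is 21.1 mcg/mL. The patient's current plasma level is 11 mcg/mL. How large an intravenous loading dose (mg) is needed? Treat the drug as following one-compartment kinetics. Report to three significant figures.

Vd(total) = 70 kg × 3.3 L/kg = 231.0 L
Concentration deficit ΔC = 21.1 − 11 = 10.10 mg/L
LD = Vd × ΔC = 231.0 × 10.10 = 2333 mg

2330 mg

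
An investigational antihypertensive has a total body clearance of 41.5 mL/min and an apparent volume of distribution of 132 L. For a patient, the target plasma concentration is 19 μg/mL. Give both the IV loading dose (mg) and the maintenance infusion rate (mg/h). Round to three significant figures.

LD = Vd · C_target = 132.0 × 19 = 2508 mg
CL = 41.5 mL/min × 60/1000 = 2.490 L/h
Maintenance: replace elimination → rate = CL × Css = 2.490 × 19 = 47.31 mg/h

(a) 2510 mg; (b) 47.3 mg/h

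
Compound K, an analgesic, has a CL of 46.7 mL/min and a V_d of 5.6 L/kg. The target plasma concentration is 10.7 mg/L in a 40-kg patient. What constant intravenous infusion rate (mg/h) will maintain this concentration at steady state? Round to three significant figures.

Convert clearance: 46.7 mL/min × 60 min/h ÷ 1000 mL/L = 2.802 L/h
Rate = CL × Css = 2.802 × 10.7 = 29.98 mg/h

30.0 mg/h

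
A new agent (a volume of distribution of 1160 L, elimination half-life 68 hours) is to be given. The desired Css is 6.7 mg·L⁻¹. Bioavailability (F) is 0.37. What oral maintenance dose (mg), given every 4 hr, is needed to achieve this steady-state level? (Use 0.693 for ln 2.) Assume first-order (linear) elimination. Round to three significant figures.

CL = ln 2 · Vd / t½ = 0.693 × 1160 / 68 = 11.82 L/h
D = CL × Css × τ / F = 11.82 × 6.7 × 4 / 0.37 = 856.2 mg

856 mg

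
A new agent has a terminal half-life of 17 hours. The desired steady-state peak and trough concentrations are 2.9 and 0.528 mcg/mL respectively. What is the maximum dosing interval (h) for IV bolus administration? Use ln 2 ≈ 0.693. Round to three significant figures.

41.8 h

k = 0.693 / t½ = 0.693 / 17 = 0.04076 h⁻¹
Between IV bolus doses, concentration decays as C = C₀·e^(−kτ), so C_peak/C_trough = e^(kτ).
τ_max = ln(C_peak/C_trough) / k = ln(2.9/0.528) / 0.04076 = 1.703 / 0.04076 = 41.78 h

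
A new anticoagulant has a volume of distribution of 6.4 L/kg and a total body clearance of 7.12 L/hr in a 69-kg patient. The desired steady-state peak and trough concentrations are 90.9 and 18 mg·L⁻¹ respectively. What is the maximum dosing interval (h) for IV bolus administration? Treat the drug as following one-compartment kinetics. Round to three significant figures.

Total Vd = 6.4 × 69 = 441.6 L
k = CL / Vd = 7.120 / 441.6 = 0.01612 h⁻¹
Between IV bolus doses, concentration decays as C = C₀·e^(−kτ), so C_peak/C_trough = e^(kτ).
τ_max = ln(C_peak/C_trough) / k = ln(90.9/18) / 0.01612 = 1.619 / 0.01612 = 100.4 h

100 h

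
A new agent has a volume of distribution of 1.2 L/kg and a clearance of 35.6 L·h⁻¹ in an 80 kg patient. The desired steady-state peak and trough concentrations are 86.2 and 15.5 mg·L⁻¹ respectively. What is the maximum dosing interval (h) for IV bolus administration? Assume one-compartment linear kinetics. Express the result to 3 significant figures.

Vd(total) = 80 kg × 1.2 L/kg = 96.00 L
k = CL / Vd = 35.60 / 96.00 = 0.3708 h⁻¹
Between IV bolus doses, concentration decays as C = C₀·e^(−kτ), so C_peak/C_trough = e^(kτ).
τ_max = ln(C_peak/C_trough) / k = ln(86.2/15.5) / 0.3708 = 1.716 / 0.3708 = 4.628 h

4.63 h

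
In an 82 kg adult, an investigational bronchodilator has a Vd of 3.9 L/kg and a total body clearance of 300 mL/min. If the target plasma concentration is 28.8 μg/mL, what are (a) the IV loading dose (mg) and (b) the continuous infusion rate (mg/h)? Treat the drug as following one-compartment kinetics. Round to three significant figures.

(a) 9210 mg; (b) 518 mg/h

Vd = 3.9 L/kg × 82 kg = 319.8 L
Loading: fill Vd to C_target → 319.8 L × 28.8 mg/L = 9210 mg
CL = 300 mL/min = 300 × 0.06 = 18.00 L/h
Maintenance infusion rate = CL × Css = 18.00 × 28.8 = 518.4 mg/h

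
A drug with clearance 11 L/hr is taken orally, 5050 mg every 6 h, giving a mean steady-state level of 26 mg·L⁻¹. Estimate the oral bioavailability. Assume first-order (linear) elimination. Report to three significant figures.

F·D/τ = CL·Css at steady state → F = CL·Css·τ / D.
F = 11 × 26 × 6 / 5050 = 0.340

0.340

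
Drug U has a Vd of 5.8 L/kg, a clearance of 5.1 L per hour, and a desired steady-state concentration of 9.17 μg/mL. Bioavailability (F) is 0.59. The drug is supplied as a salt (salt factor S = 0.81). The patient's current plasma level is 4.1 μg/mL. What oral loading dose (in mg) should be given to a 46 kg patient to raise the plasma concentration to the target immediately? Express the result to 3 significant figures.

Vd(total) = 46 kg × 5.8 L/kg = 266.8 L
LD is governed by Vd — clearance does not enter the loading-dose calculation.
Concentration deficit ΔC = 9.17 − 4.1 = 5.070 mg/L
LD = Vd × ΔC / F / S = 266.8 × 5.070 / 0.59 / 0.81 = 2830 mg

2830 mg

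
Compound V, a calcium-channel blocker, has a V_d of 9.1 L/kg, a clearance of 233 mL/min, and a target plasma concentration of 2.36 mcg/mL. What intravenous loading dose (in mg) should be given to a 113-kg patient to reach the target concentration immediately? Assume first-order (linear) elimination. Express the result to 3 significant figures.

Vd(total) = 113 kg × 9.1 L/kg = 1028 L
LD = Vd × C = 1028 × 2.360 = 2426 mg

2430 mg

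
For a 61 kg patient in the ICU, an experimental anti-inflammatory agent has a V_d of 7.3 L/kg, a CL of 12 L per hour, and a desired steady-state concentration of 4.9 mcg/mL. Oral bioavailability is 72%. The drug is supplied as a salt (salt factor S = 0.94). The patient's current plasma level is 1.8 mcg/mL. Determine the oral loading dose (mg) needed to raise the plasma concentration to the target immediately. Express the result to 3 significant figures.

Total Vd = 7.3 × 61 = 445.3 L
Concentration deficit ΔC = 4.9 − 1.8 = 3.100 mg/L
LD = Vd × ΔC / F / S = 445.3 × 3.100 / 0.72 / 0.94 = 2040 mg

2040 mg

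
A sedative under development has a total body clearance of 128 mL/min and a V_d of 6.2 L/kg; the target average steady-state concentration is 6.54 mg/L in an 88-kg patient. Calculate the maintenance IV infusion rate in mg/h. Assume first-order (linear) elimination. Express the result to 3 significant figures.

50.2 mg/h

Convert clearance: 128 mL/min × 60 min/h ÷ 1000 mL/L = 7.680 L/h
Infusion rate = CL · Css = 7.680 L/h × 6.54 mg/L = 50.23 mg/h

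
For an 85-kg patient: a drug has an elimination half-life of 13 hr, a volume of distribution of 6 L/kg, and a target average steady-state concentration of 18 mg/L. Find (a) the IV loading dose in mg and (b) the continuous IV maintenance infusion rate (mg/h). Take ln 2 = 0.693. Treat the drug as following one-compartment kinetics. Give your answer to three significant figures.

(a) 9180 mg; (b) 489 mg/h

Vd(total) = 85 kg × 6 L/kg = 510.0 L
LD = Vd × C = 510.0 × 18 = 9180 mg
CL = 0.693 × Vd / t½ = 0.693 × 510.0 / 13 = 27.19 L/h
Infusion rate = CL × Css = 27.19 × 18 = 489.4 mg/h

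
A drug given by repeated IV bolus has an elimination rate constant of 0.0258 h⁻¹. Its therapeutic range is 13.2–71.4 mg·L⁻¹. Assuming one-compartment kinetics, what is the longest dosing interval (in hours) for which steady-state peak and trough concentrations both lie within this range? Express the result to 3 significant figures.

Between IV bolus doses, concentration decays as C = C₀·e^(−kτ), so C_peak/C_trough = e^(kτ).
τ_max = ln(C_peak/C_trough) / k = ln(71.4/13.2) / 0.02580 = 1.688 / 0.02580 = 65.43 h

65.4 h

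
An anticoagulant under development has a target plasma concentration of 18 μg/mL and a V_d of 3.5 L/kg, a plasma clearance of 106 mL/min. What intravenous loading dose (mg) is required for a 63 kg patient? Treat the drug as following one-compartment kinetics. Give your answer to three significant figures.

3970 mg

Vd(total) = 63 kg × 3.5 L/kg = 220.5 L
Loading dose depends on Vd (not clearance): it fills the distribution volume.
LD = Vd × C = 220.5 × 18.00 = 3969 mg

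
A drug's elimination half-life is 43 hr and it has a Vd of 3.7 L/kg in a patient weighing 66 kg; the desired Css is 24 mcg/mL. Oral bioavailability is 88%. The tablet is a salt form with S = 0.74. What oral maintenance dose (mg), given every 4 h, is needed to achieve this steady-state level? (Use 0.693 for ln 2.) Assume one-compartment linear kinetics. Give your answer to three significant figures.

580 mg

Total Vd = 3.7 × 66 = 244.2 L
CL = ln 2 · Vd / t½ = 0.693 × 244.2 / 43 = 3.936 L/h
D = CL × Css × τ / F / S = 3.936 × 24 × 4 / 0.88 / 0.74 = 580.2 mg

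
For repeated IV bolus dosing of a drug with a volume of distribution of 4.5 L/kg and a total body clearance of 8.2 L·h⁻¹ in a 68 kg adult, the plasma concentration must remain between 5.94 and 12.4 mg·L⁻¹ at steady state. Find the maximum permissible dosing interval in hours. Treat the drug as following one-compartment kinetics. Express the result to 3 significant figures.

27.5 h

Vd(total) = 68 kg × 4.5 L/kg = 306.0 L
k = CL / Vd = 8.200 / 306.0 = 0.02680 h⁻¹
Between IV bolus doses, concentration decays as C = C₀·e^(−kτ), so C_peak/C_trough = e^(kτ).
τ_max = ln(C_peak/C_trough) / k = ln(12.4/5.94) / 0.02680 = 0.7360 / 0.02680 = 27.46 h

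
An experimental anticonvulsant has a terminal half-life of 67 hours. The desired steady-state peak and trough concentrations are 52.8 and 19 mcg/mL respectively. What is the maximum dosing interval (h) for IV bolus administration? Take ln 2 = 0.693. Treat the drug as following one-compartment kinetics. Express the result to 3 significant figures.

k = 0.693 / t½ = 0.693 / 67 = 0.01034 h⁻¹
Between IV bolus doses, concentration decays as C = C₀·e^(−kτ), so C_peak/C_trough = e^(kτ).
τ_max = ln(C_peak/C_trough) / k = ln(52.8/19) / 0.01034 = 1.022 / 0.01034 = 98.84 h

98.8 h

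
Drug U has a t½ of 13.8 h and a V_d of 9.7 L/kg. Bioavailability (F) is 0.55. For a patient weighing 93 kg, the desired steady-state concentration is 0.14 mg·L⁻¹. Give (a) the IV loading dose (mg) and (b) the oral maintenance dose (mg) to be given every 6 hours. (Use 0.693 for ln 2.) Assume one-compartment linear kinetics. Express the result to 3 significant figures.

(a) 126 mg; (b) 69.2 mg

Vd(total) = 93 kg × 9.7 L/kg = 902.1 L
LD = Vd × C = 902.1 × 0.14 = 126.3 mg
CL = 0.693 × Vd / t½ = 0.693 × 902.1 / 13.8 = 45.30 L/h
D = CL × Css × τ / F = 45.30 × 0.14 × 6 / 0.55 = 69.19 mg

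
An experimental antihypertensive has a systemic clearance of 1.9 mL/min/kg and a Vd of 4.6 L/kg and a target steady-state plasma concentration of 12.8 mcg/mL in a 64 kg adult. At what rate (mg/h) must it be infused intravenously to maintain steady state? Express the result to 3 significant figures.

93.4 mg/h

CL = 1.9 mL/min/kg × 64 kg = 121.6 mL/min = 121.6 × 60/1000 = 7.296 L/h
Infusion rate = CL · Css = 7.296 L/h × 12.8 mg/L = 93.39 mg/h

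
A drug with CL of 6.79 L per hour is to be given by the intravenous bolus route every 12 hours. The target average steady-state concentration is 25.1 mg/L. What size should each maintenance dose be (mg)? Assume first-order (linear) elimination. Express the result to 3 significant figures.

D = CL × Css × τ = 6.790 × 25.1 × 12 = 2045 mg

2050 mg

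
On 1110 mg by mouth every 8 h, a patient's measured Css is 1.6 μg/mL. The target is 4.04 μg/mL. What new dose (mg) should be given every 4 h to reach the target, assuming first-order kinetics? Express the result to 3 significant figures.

1400 mg

For first-order elimination, Css ∝ F·D/(CL·τ); F and CL are unchanged, so Css ∝ D/τ.
D₂ = D₁ × (Css,target / Css,current) × (τ₂/τ₁) = 1110 × (4.04/1.6) × (4/8) = 1401 mg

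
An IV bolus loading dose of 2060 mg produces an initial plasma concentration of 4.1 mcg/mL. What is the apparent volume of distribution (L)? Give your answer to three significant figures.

Immediately after an IV bolus, C₀ = Dose / Vd, so Vd = Dose / C₀.
Vd = 2060 / 4.1 = 502.4 L

502 L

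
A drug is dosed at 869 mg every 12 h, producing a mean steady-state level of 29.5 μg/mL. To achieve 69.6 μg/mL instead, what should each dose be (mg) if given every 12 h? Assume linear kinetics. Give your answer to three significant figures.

With linear kinetics, Css is proportional to dose rate (D/τ) at fixed clearance.
D₂ = D₁ × (Css,target / Css,current) = 869 × 69.6/29.5 = 2050 mg

2050 mg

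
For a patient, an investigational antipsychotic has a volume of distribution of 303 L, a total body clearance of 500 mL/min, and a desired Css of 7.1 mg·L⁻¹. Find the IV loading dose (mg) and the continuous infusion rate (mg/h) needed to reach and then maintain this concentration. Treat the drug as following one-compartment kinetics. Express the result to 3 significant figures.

Loading dose = Vd × C = 303.0 × 7.1 = 2151 mg
Convert clearance: 500 mL/min × 60 min/h ÷ 1000 mL/L = 30.00 L/h
Maintenance infusion rate = CL × Css = 30.00 × 7.1 = 213.0 mg/h

(a) 2150 mg; (b) 213 mg/h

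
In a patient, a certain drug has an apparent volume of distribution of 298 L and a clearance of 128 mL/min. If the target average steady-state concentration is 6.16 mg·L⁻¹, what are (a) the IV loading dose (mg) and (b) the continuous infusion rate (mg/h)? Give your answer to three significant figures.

(a) 1840 mg; (b) 47.3 mg/h

Loading dose = Vd × C = 298.0 × 6.16 = 1836 mg
CL = 128 mL/min × 60/1000 = 7.680 L/h
Infusion rate = 7.680 L/h × 6.16 mg/L = 47.31 mg/h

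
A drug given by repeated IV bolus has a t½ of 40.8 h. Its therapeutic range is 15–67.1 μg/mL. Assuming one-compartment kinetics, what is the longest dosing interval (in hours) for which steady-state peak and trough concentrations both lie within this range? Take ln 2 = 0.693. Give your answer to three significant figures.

88.2 h

k = 0.693 / t½ = 0.693 / 40.8 = 0.01699 h⁻¹
Between IV bolus doses, concentration decays as C = C₀·e^(−kτ), so C_peak/C_trough = e^(kτ).
τ_max = ln(C_peak/C_trough) / k = ln(67.1/15) / 0.01699 = 1.498 / 0.01699 = 88.17 h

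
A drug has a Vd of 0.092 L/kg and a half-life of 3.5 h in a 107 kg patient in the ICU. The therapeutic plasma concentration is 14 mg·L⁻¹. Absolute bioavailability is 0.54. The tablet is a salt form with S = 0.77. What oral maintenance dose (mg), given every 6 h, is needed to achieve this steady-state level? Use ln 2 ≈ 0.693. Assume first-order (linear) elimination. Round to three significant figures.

394 mg

Vd(total) = 107 kg × 0.092 L/kg = 9.844 L
CL = 0.693 × Vd / t½ = 0.693 × 9.844 / 3.5 = 1.949 L/h
D = CL × Css × τ / F / S = 1.949 × 14 × 6 / 0.54 / 0.77 = 393.7 mg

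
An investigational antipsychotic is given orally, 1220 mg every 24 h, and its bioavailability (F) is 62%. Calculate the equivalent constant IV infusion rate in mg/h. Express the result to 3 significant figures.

Equivalent systemic input: infusion rate = F·D/τ.
Rate = 0.62 × 1220 / 24 = 31.52 mg/h

31.5 mg/h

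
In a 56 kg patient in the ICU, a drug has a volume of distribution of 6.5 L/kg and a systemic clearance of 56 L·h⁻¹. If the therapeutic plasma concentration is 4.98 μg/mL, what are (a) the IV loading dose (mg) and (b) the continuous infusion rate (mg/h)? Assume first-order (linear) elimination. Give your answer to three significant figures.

Vd(total) = 56 kg × 6.5 L/kg = 364.0 L
Loading dose = Vd × C = 364.0 × 4.98 = 1813 mg
Maintenance infusion rate = CL × Css = 56.00 × 4.98 = 278.9 mg/h

(a) 1810 mg; (b) 279 mg/h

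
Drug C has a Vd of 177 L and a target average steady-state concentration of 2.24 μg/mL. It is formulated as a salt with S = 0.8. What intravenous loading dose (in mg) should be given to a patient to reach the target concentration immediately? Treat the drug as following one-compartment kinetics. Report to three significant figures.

496 mg

LD = Vd × C / S = 177.0 × 2.240 / 0.8 = 495.6 mg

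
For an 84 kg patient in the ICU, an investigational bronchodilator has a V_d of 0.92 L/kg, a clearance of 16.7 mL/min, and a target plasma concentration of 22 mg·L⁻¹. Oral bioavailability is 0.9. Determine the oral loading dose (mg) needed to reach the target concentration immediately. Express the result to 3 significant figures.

Total Vd = 0.92 × 84 = 77.28 L
LD = Vd × C / F = 77.28 × 22.00 / 0.9 = 1889 mg

1890 mg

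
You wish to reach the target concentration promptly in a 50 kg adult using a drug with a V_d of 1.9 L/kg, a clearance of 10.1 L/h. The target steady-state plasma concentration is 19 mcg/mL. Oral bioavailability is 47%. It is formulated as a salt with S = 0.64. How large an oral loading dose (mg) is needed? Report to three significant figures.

Vd(total) = 50 kg × 1.9 L/kg = 95.00 L
LD is governed by Vd — clearance does not enter the loading-dose calculation.
LD = Vd × C / F / S = 95.00 × 19.00 / 0.47 / 0.64 = 6001 mg

6000 mg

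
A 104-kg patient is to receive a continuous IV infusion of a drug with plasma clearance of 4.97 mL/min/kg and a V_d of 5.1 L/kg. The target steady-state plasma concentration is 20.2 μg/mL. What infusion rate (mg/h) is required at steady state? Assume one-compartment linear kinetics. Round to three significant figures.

CL = 4.97 mL/min/kg × 104 kg = 516.9 mL/min = 516.9 × 60/1000 = 31.01 L/h
Rate = CL × Css = 31.01 × 20.2 = 626.4 mg/h

626 mg/h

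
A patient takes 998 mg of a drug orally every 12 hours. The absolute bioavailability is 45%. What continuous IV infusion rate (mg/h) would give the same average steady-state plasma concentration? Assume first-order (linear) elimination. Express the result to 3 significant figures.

37.4 mg/h

Equivalent systemic input: infusion rate = F·D/τ.
Rate = 0.45 × 998 / 12 = 37.43 mg/h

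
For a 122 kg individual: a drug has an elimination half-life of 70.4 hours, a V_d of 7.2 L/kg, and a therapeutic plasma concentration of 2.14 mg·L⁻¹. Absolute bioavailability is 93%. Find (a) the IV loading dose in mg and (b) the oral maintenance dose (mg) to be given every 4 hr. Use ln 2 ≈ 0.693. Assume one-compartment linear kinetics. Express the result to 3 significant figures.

Vd(total) = 122 kg × 7.2 L/kg = 878.4 L
LD = Vd × C = 878.4 × 2.14 = 1880 mg
CL = 0.693 × Vd / t½ = 0.693 × 878.4 / 70.4 = 8.647 L/h
D = CL × Css × τ / F = 8.647 × 2.14 × 4 / 0.93 = 79.59 mg

(a) 1880 mg; (b) 79.6 mg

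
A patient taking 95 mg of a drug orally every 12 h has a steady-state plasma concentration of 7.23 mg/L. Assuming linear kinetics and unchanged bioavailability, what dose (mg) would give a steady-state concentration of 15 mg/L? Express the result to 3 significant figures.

For first-order elimination, Css ∝ F·D/(CL·τ); F and CL are unchanged, so Css ∝ D/τ.
D₂ = D₁ × (Css,target / Css,current) = 95 × 15/7.23 = 197.1 mg

197 mg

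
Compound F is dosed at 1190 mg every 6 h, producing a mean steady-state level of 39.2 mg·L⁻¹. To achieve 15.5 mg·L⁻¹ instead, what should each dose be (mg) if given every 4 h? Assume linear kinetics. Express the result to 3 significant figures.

With linear kinetics, Css is proportional to dose rate (D/τ) at fixed clearance.
D₂ = D₁ × (Css,target / Css,current) × (τ₂/τ₁) = 1190 × (15.5/39.2) × (4/6) = 313.7 mg

314 mg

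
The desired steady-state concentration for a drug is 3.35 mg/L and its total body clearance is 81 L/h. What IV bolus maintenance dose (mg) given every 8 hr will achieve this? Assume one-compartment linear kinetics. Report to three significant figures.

2170 mg

D = CL × Css × τ = 81.00 × 3.35 × 8 = 2171 mg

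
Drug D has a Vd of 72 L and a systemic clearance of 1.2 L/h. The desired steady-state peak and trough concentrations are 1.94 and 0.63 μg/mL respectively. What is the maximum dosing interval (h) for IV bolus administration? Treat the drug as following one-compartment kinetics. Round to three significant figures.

67.5 h

k = CL / Vd = 1.200 / 72.00 = 0.01667 h⁻¹
Between IV bolus doses, concentration decays as C = C₀·e^(−kτ), so C_peak/C_trough = e^(kτ).
τ_max = ln(C_peak/C_trough) / k = ln(1.94/0.63) / 0.01667 = 1.125 / 0.01667 = 67.49 h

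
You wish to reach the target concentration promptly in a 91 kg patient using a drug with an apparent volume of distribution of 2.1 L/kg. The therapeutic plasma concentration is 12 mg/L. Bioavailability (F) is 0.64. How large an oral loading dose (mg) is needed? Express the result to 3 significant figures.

3580 mg

Vd(total) = 91 kg × 2.1 L/kg = 191.1 L
The loading dose fills Vd to the target concentration.
LD = Vd × C / F = 191.1 × 12.00 / 0.64 = 3583 mg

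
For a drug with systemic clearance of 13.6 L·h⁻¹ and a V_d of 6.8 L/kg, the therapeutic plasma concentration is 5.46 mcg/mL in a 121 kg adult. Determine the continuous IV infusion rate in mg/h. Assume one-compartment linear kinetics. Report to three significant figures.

Infusion rate = CL · Css = 13.60 L/h × 5.46 mg/L = 74.26 mg/h

74.3 mg/h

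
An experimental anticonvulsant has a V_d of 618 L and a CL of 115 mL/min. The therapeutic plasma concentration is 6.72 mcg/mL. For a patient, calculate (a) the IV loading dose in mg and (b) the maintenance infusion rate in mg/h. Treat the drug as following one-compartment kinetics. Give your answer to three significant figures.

(a) 4150 mg; (b) 46.4 mg/h

Loading: fill Vd to C_target → 618.0 L × 6.72 mg/L = 4153 mg
Convert clearance: 115 mL/min × 60 min/h ÷ 1000 mL/L = 6.900 L/h
Maintenance infusion rate = CL × Css = 6.900 × 6.72 = 46.37 mg/h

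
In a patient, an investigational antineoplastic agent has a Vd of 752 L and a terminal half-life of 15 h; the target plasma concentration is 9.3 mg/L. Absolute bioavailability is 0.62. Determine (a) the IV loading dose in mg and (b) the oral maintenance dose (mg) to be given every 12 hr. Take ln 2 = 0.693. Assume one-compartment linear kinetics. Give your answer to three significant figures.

LD = Vd × C = 752.0 × 9.3 = 6994 mg
CL = 0.693 × Vd / t½ = 0.693 × 752.0 / 15 = 34.74 L/h
D = CL × Css × τ / F = 34.74 × 9.3 × 12 / 0.62 = 6253 mg

(a) 6990 mg; (b) 6250 mg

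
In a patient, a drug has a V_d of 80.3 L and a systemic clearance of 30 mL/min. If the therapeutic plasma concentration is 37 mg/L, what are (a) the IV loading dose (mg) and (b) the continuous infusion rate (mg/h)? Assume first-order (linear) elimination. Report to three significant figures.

Loading: fill Vd to C_target → 80.30 L × 37 mg/L = 2971 mg
CL = 30 mL/min × 60/1000 = 1.800 L/h
Infusion rate = 1.800 L/h × 37 mg/L = 66.60 mg/h

(a) 2970 mg; (b) 66.6 mg/h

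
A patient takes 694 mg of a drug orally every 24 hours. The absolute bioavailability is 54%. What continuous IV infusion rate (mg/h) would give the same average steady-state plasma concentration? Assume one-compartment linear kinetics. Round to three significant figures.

Equivalent systemic input: infusion rate = F·D/τ.
Rate = 0.54 × 694 / 24 = 15.62 mg/h

15.6 mg/h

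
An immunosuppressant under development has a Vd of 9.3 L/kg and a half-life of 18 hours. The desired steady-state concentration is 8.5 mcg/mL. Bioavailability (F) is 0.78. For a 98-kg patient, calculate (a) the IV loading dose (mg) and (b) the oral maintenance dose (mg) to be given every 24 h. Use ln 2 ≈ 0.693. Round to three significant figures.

(a) 7750 mg; (b) 9180 mg

Vd(total) = 98 kg × 9.3 L/kg = 911.4 L
LD = Vd × C = 911.4 × 8.5 = 7747 mg
CL = 0.693 × Vd / t½ = 0.693 × 911.4 / 18 = 35.09 L/h
D = CL × Css × τ / F = 35.09 × 8.5 × 24 / 0.78 = 9177 mg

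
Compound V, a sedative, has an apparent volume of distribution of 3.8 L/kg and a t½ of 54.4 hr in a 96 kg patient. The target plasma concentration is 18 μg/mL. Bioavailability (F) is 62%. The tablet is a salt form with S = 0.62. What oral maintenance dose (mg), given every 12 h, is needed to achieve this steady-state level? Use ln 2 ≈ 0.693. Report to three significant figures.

2610 mg

Vd(total) = 96 kg × 3.8 L/kg = 364.8 L
k = 0.693/54.4 = 0.01274 h⁻¹, so CL = k·Vd = 0.01274 × 364.8 = 4.648 L/h
D = CL × Css × τ / F / S = 4.648 × 18 × 12 / 0.62 / 0.62 = 2612 mg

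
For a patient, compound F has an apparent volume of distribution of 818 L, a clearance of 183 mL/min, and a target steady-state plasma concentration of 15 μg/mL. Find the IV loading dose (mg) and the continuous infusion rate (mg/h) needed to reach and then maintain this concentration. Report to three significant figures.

Loading dose = Vd × C = 818.0 × 15 = 12270 mg
Convert clearance: 183 mL/min × 60 min/h ÷ 1000 mL/L = 10.98 L/h
Maintenance infusion rate = CL × Css = 10.98 × 15 = 164.7 mg/h

(a) 12300 mg; (b) 165 mg/h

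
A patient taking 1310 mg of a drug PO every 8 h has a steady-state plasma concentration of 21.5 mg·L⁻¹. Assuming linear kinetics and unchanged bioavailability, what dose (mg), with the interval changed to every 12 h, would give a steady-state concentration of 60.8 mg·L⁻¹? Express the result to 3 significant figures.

For first-order elimination, Css ∝ F·D/(CL·τ); F and CL are unchanged, so Css ∝ D/τ.
D₂ = D₁ × (Css,target / Css,current) × (τ₂/τ₁) = 1310 × (60.8/21.5) × (12/8) = 5557 mg

5560 mg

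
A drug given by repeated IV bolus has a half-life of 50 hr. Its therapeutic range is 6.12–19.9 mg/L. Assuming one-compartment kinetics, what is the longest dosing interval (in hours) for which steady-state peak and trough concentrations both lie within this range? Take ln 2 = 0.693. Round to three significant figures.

k = 0.693 / t½ = 0.693 / 50 = 0.01386 h⁻¹
Between IV bolus doses, concentration decays as C = C₀·e^(−kτ), so C_peak/C_trough = e^(kτ).
τ_max = ln(C_peak/C_trough) / k = ln(19.9/6.12) / 0.01386 = 1.179 / 0.01386 = 85.06 h

85.1 h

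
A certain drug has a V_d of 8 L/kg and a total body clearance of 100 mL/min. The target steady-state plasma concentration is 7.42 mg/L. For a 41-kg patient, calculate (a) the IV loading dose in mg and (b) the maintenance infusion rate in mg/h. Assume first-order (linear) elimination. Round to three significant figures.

(a) 2430 mg; (b) 44.5 mg/h

Vd(total) = 41 kg × 8 L/kg = 328.0 L
Loading: fill Vd to C_target → 328.0 L × 7.42 mg/L = 2434 mg
CL = 100 mL/min × 60/1000 = 6.000 L/h
Infusion rate = 6.000 L/h × 7.42 mg/L = 44.52 mg/h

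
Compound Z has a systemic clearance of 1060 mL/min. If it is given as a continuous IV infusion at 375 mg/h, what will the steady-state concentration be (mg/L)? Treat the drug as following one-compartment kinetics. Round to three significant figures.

5.90 mg/L

CL = 1060 mL/min × 60/1000 = 63.60 L/h
Css = rate / CL = 375 / 63.60 = 5.896 mg/L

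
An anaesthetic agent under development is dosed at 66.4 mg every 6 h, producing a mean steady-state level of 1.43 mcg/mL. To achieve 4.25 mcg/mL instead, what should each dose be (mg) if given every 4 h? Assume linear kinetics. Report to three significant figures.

For first-order elimination, Css ∝ F·D/(CL·τ); F and CL are unchanged, so Css ∝ D/τ.
D₂ = D₁ × (Css,target / Css,current) × (τ₂/τ₁) = 66.4 × (4.25/1.43) × (4/6) = 131.6 mg

132 mg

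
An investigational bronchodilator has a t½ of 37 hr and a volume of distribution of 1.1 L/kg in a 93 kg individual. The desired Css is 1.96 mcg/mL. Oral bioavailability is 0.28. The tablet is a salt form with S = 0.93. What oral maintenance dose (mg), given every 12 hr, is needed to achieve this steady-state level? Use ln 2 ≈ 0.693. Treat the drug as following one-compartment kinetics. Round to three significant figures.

Vd = 1.1 L/kg × 93 kg = 102.3 L
CL = ln 2 · Vd / t½ = 0.693 × 102.3 / 37 = 1.916 L/h
D = CL × Css × τ / F / S = 1.916 × 1.96 × 12 / 0.28 / 0.93 = 173.1 mg

173 mg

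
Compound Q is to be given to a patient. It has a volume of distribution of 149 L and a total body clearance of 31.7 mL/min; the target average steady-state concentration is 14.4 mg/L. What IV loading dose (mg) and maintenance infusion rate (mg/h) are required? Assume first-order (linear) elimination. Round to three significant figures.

LD = Vd · C_target = 149.0 × 14.4 = 2146 mg
CL = 31.7 mL/min × 60/1000 = 1.902 L/h
Maintenance: replace elimination → rate = CL × Css = 1.902 × 14.4 = 27.39 mg/h

(a) 2150 mg; (b) 27.4 mg/h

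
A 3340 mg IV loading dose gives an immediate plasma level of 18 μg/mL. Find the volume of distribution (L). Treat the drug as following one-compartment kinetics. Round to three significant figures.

Immediately after an IV bolus, C₀ = Dose / Vd, so Vd = Dose / C₀.
Vd = 3340 / 18 = 185.6 L

186 L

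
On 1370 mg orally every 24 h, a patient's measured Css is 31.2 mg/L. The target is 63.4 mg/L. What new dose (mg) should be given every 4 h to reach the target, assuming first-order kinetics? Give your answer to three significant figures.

464 mg

With linear kinetics, Css is proportional to dose rate (D/τ) at fixed clearance.
D₂ = D₁ × (Css,target / Css,current) × (τ₂/τ₁) = 1370 × (63.4/31.2) × (4/24) = 464.0 mg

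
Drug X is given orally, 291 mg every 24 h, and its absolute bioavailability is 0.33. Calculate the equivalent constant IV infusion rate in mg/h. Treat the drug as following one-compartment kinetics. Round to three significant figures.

4.00 mg/h

Equivalent systemic input: infusion rate = F·D/τ.
Rate = 0.33 × 291 / 24 = 4.001 mg/h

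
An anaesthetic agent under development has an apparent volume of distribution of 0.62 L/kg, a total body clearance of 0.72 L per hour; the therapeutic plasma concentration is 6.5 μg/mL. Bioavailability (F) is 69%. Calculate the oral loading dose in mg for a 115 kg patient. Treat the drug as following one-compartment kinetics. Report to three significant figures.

672 mg

Vd = 0.62 L/kg × 115 kg = 71.30 L
LD = Vd × C / F = 71.30 × 6.500 / 0.69 = 671.7 mg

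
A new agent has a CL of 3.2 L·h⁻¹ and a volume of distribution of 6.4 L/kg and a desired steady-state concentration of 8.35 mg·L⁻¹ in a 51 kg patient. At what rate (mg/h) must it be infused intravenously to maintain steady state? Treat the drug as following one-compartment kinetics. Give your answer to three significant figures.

26.7 mg/h

At steady state, infusion rate equals elimination rate: rate in = CL × Css.
Rate = CL × Css = 3.200 × 8.35 = 26.72 mg/h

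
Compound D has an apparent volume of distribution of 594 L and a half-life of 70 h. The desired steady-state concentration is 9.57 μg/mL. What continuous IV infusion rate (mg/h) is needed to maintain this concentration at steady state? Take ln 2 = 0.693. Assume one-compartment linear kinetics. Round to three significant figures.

CL = 0.693 × Vd / t½ = 0.693 × 594.0 / 70 = 5.881 L/h
Infusion rate = CL × Css = 5.881 × 9.57 = 56.28 mg/h

56.3 mg/h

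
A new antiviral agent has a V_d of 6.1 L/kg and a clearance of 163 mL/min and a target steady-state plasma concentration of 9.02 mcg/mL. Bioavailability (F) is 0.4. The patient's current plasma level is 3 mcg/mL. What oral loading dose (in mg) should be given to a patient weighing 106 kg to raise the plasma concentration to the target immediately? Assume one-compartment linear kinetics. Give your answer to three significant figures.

Total Vd = 6.1 × 106 = 646.6 L
The loading dose fills Vd to the target concentration.
Concentration deficit ΔC = 9.02 − 3 = 6.020 mg/L
LD = Vd × ΔC / F = 646.6 × 6.020 / 0.4 = 9731 mg

9730 mg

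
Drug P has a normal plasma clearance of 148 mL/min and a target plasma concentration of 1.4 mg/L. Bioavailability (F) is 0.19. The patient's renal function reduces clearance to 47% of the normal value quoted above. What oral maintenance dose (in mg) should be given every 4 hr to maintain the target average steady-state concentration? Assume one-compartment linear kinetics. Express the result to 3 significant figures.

123 mg

Convert clearance: 148 mL/min × 60 min/h ÷ 1000 mL/L = 8.880 L/h
Patient clearance = 0.47 × 8.880 = 4.174 L/h
D = CL × Css × τ / F = 4.174 × 1.4 × 4 / 0.19 = 123.0 mg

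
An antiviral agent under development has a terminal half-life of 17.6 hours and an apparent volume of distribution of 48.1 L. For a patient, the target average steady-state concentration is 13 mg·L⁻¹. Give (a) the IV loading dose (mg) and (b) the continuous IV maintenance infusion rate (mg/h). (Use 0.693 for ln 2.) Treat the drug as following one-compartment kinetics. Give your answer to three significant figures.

(a) 625 mg; (b) 24.6 mg/h

LD = Vd × C = 48.10 × 13 = 625.3 mg
CL = 0.693 × Vd / t½ = 0.693 × 48.10 / 17.6 = 1.894 L/h
Infusion rate = CL × Css = 1.894 × 13 = 24.62 mg/h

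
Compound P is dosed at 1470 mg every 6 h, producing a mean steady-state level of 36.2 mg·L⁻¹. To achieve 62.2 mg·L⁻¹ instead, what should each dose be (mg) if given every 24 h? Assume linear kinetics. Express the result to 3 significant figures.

For first-order elimination, Css ∝ F·D/(CL·τ); F and CL are unchanged, so Css ∝ D/τ.
D₂ = D₁ × (Css,target / Css,current) × (τ₂/τ₁) = 1470 × (62.2/36.2) × (24/6) = 10100 mg

10100 mg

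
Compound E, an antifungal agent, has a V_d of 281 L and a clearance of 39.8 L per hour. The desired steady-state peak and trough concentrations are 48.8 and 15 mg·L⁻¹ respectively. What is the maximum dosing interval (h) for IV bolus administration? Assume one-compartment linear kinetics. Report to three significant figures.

8.33 h

k = CL / Vd = 39.80 / 281.0 = 0.1416 h⁻¹
Between IV bolus doses, concentration decays as C = C₀·e^(−kτ), so C_peak/C_trough = e^(kτ).
τ_max = ln(C_peak/C_trough) / k = ln(48.8/15) / 0.1416 = 1.180 / 0.1416 = 8.333 h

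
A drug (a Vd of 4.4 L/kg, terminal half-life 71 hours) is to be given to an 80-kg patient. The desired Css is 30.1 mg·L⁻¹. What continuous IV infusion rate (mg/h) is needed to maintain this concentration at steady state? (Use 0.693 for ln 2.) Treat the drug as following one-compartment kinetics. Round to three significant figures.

Total Vd = 4.4 × 80 = 352.0 L
k = 0.693/71 = 0.009761 h⁻¹, so CL = k·Vd = 0.009761 × 352.0 = 3.436 L/h
Infusion rate = CL × Css = 3.436 × 30.1 = 103.4 mg/h

103 mg/h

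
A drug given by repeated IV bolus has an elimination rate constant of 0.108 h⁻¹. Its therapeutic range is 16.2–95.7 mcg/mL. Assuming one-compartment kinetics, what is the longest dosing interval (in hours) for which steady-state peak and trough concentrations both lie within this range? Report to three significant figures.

16.4 h

Between IV bolus doses, concentration decays as C = C₀·e^(−kτ), so C_peak/C_trough = e^(kτ).
τ_max = ln(C_peak/C_trough) / k = ln(95.7/16.2) / 0.1080 = 1.776 / 0.1080 = 16.44 h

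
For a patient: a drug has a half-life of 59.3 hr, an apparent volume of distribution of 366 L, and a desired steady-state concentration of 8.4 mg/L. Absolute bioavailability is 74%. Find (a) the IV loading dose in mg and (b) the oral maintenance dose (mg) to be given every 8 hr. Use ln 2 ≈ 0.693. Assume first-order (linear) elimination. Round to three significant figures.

LD = Vd × C = 366.0 × 8.4 = 3074 mg
CL = 0.693 × Vd / t½ = 0.693 × 366.0 / 59.3 = 4.277 L/h
D = CL × Css × τ / F = 4.277 × 8.4 × 8 / 0.74 = 388.4 mg

(a) 3070 mg; (b) 388 mg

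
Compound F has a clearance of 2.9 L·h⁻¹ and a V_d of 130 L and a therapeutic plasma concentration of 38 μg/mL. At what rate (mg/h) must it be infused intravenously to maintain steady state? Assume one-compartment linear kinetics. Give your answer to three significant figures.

110 mg/h

Rate = CL × Css = 2.900 × 38 = 110.2 mg/h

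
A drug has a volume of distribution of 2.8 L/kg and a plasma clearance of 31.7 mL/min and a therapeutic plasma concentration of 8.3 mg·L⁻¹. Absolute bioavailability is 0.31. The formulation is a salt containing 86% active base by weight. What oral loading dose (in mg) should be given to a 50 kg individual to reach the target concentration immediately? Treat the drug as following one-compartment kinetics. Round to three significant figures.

Total Vd = 2.8 × 50 = 140.0 L
LD = Vd × C / F / S = 140.0 × 8.300 / 0.31 / 0.86 = 4359 mg

4360 mg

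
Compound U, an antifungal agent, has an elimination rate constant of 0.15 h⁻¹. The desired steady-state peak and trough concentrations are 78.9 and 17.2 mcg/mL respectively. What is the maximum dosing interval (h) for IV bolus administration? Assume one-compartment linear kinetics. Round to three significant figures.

Between IV bolus doses, concentration decays as C = C₀·e^(−kτ), so C_peak/C_trough = e^(kτ).
τ_max = ln(C_peak/C_trough) / k = ln(78.9/17.2) / 0.1500 = 1.523 / 0.1500 = 10.15 h

10.2 h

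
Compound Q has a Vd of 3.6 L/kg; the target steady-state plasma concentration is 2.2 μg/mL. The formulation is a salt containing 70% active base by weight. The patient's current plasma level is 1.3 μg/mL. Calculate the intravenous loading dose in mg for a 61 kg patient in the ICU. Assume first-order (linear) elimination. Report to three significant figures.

Vd(total) = 61 kg × 3.6 L/kg = 219.6 L
The loading dose fills Vd to the target concentration.
Concentration deficit ΔC = 2.2 − 1.3 = 0.9000 mg/L
LD = Vd × ΔC / S = 219.6 × 0.9000 / 0.7 = 282.3 mg

282 mg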